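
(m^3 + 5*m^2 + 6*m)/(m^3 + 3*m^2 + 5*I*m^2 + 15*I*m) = (m + 2)/(m + 5*I)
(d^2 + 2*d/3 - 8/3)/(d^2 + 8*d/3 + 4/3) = (3*d - 4)/(3*d + 2)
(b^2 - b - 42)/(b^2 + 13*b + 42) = (b - 7)/(b + 7)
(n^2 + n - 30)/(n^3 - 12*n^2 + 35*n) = (n + 6)/(n*(n - 7))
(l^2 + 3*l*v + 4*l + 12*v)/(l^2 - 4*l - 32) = (l + 3*v)/(l - 8)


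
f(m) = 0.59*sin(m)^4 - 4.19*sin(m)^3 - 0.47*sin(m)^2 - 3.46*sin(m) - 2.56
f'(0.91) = -6.67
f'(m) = 2.36*sin(m)^3*cos(m) - 12.57*sin(m)^2*cos(m) - 0.94*sin(m)*cos(m) - 3.46*cos(m)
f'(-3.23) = 3.63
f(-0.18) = -1.93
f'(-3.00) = 3.55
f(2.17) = -7.82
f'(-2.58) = 5.82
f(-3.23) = -2.87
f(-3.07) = -2.31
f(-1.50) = 5.17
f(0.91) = -7.42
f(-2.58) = -0.17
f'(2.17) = 6.47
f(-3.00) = -2.07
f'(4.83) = -2.02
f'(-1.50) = -1.23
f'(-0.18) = -3.65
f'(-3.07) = 3.45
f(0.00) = -2.56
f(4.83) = 5.09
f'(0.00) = -3.46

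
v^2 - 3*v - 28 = (v - 7)*(v + 4)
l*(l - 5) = l^2 - 5*l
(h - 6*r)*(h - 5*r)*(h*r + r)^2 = h^4*r^2 - 11*h^3*r^3 + 2*h^3*r^2 + 30*h^2*r^4 - 22*h^2*r^3 + h^2*r^2 + 60*h*r^4 - 11*h*r^3 + 30*r^4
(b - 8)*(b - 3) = b^2 - 11*b + 24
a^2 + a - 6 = (a - 2)*(a + 3)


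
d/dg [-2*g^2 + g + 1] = 1 - 4*g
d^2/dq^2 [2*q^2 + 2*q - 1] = 4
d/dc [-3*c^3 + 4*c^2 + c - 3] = -9*c^2 + 8*c + 1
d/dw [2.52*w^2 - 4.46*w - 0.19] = 5.04*w - 4.46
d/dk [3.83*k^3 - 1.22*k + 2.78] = 11.49*k^2 - 1.22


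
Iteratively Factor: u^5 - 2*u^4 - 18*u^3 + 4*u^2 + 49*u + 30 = (u - 2)*(u^4 - 18*u^2 - 32*u - 15) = (u - 2)*(u + 3)*(u^3 - 3*u^2 - 9*u - 5) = (u - 2)*(u + 1)*(u + 3)*(u^2 - 4*u - 5) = (u - 5)*(u - 2)*(u + 1)*(u + 3)*(u + 1)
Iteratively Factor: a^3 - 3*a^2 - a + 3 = (a - 1)*(a^2 - 2*a - 3) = (a - 3)*(a - 1)*(a + 1)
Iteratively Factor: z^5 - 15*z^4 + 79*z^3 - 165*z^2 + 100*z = (z - 1)*(z^4 - 14*z^3 + 65*z^2 - 100*z) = z*(z - 1)*(z^3 - 14*z^2 + 65*z - 100) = z*(z - 5)*(z - 1)*(z^2 - 9*z + 20) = z*(z - 5)*(z - 4)*(z - 1)*(z - 5)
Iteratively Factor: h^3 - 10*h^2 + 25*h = (h)*(h^2 - 10*h + 25) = h*(h - 5)*(h - 5)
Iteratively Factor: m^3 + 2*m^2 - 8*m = (m + 4)*(m^2 - 2*m) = (m - 2)*(m + 4)*(m)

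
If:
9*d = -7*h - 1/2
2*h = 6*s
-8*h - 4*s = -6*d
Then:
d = -1/27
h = -1/42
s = -1/126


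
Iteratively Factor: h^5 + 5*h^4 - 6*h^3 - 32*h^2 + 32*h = (h + 4)*(h^4 + h^3 - 10*h^2 + 8*h) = h*(h + 4)*(h^3 + h^2 - 10*h + 8) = h*(h + 4)^2*(h^2 - 3*h + 2) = h*(h - 2)*(h + 4)^2*(h - 1)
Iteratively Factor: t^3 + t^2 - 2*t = (t + 2)*(t^2 - t) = t*(t + 2)*(t - 1)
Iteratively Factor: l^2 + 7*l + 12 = (l + 3)*(l + 4)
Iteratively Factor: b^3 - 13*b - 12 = (b + 3)*(b^2 - 3*b - 4) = (b - 4)*(b + 3)*(b + 1)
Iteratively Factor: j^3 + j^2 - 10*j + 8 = (j - 1)*(j^2 + 2*j - 8) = (j - 1)*(j + 4)*(j - 2)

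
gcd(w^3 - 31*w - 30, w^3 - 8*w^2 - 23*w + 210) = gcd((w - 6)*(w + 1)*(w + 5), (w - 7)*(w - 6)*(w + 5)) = w^2 - w - 30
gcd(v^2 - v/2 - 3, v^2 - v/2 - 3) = v^2 - v/2 - 3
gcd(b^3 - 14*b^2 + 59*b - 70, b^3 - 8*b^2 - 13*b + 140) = b^2 - 12*b + 35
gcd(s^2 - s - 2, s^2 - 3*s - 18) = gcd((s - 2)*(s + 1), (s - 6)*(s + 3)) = 1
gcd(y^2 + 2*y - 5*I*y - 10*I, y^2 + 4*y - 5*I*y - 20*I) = y - 5*I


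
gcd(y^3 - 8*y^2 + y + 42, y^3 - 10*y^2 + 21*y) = y^2 - 10*y + 21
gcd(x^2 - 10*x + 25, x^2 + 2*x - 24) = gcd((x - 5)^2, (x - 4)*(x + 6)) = 1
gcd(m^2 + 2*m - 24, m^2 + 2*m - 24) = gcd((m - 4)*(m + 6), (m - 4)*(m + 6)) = m^2 + 2*m - 24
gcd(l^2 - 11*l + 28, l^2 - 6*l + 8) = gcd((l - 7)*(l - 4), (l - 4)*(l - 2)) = l - 4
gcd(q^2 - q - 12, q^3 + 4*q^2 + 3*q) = q + 3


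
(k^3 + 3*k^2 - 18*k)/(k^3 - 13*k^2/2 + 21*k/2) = 2*(k + 6)/(2*k - 7)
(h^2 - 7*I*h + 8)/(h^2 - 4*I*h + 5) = (h - 8*I)/(h - 5*I)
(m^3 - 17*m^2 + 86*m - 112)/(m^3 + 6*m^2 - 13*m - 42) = (m^3 - 17*m^2 + 86*m - 112)/(m^3 + 6*m^2 - 13*m - 42)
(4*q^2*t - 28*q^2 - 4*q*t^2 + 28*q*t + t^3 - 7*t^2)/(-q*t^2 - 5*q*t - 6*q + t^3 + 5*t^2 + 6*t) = (-4*q^2*t + 28*q^2 + 4*q*t^2 - 28*q*t - t^3 + 7*t^2)/(q*t^2 + 5*q*t + 6*q - t^3 - 5*t^2 - 6*t)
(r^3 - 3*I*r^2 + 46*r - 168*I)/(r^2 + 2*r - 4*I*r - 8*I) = (r^2 + I*r + 42)/(r + 2)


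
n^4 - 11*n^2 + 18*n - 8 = (n - 2)*(n - 1)^2*(n + 4)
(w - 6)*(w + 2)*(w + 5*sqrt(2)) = w^3 - 4*w^2 + 5*sqrt(2)*w^2 - 20*sqrt(2)*w - 12*w - 60*sqrt(2)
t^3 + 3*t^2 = t^2*(t + 3)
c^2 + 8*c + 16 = (c + 4)^2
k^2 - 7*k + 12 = (k - 4)*(k - 3)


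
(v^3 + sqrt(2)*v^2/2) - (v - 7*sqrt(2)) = v^3 + sqrt(2)*v^2/2 - v + 7*sqrt(2)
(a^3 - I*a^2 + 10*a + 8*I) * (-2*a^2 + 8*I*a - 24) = -2*a^5 + 10*I*a^4 - 36*a^3 + 88*I*a^2 - 304*a - 192*I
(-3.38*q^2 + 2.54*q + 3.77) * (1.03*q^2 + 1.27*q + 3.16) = -3.4814*q^4 - 1.6764*q^3 - 3.5719*q^2 + 12.8143*q + 11.9132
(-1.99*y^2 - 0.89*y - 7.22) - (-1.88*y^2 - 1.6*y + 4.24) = -0.11*y^2 + 0.71*y - 11.46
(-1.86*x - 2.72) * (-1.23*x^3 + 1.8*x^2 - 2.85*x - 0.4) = 2.2878*x^4 - 0.00240000000000018*x^3 + 0.404999999999999*x^2 + 8.496*x + 1.088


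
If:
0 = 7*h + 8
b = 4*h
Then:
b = -32/7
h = -8/7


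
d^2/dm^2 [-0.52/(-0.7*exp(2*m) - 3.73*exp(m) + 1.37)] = (0.52*(1.4*exp(m) + 3.73)*(2.8*exp(m) + 7.46)*exp(m) - (1.456*exp(m) + 1.9396)*(0.7*exp(2*m) + 3.73*exp(m) - 1.37))*exp(m)/(0.7*exp(2*m) + 3.73*exp(m) - 1.37)^3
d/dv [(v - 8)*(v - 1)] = 2*v - 9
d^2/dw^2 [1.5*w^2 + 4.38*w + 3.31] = 3.00000000000000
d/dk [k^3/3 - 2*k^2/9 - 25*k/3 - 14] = k^2 - 4*k/9 - 25/3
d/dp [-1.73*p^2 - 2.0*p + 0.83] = -3.46*p - 2.0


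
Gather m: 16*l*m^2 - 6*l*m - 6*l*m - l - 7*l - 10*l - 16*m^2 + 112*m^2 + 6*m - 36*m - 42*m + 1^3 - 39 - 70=-18*l + m^2*(16*l + 96) + m*(-12*l - 72) - 108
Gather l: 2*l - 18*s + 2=2*l - 18*s + 2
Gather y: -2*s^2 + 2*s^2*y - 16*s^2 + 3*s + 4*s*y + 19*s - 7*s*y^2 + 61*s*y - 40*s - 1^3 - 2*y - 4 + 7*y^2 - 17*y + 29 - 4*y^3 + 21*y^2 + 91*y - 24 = -18*s^2 - 18*s - 4*y^3 + y^2*(28 - 7*s) + y*(2*s^2 + 65*s + 72)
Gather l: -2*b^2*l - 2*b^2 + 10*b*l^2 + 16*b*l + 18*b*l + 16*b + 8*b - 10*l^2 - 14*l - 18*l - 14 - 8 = -2*b^2 + 24*b + l^2*(10*b - 10) + l*(-2*b^2 + 34*b - 32) - 22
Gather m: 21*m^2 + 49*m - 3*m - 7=21*m^2 + 46*m - 7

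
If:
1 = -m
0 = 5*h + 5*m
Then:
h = 1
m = -1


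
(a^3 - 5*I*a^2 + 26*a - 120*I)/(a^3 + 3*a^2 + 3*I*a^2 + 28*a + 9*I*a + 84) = (a^2 - I*a + 30)/(a^2 + a*(3 + 7*I) + 21*I)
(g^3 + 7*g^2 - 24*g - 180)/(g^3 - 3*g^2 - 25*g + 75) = (g^2 + 12*g + 36)/(g^2 + 2*g - 15)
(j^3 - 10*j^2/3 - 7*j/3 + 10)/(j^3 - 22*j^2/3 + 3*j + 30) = (j - 2)/(j - 6)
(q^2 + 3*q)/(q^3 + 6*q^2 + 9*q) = 1/(q + 3)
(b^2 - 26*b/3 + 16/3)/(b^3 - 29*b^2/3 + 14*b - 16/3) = 1/(b - 1)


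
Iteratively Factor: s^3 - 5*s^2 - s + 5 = (s + 1)*(s^2 - 6*s + 5) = (s - 1)*(s + 1)*(s - 5)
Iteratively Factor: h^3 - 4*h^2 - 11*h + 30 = (h + 3)*(h^2 - 7*h + 10) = (h - 2)*(h + 3)*(h - 5)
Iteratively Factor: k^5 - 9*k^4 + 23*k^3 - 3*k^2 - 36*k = (k - 3)*(k^4 - 6*k^3 + 5*k^2 + 12*k) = (k - 3)*(k + 1)*(k^3 - 7*k^2 + 12*k) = (k - 4)*(k - 3)*(k + 1)*(k^2 - 3*k) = (k - 4)*(k - 3)^2*(k + 1)*(k)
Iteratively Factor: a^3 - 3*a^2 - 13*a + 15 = (a + 3)*(a^2 - 6*a + 5) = (a - 5)*(a + 3)*(a - 1)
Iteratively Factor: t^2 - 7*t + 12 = (t - 4)*(t - 3)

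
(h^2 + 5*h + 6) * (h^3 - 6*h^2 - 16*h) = h^5 - h^4 - 40*h^3 - 116*h^2 - 96*h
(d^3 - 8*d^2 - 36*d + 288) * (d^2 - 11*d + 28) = d^5 - 19*d^4 + 80*d^3 + 460*d^2 - 4176*d + 8064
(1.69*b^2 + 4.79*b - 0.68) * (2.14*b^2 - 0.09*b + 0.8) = 3.6166*b^4 + 10.0985*b^3 - 0.5343*b^2 + 3.8932*b - 0.544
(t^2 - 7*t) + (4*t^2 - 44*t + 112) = 5*t^2 - 51*t + 112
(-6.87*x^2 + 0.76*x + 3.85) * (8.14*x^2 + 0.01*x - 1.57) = -55.9218*x^4 + 6.1177*x^3 + 42.1325*x^2 - 1.1547*x - 6.0445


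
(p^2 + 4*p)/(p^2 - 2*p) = (p + 4)/(p - 2)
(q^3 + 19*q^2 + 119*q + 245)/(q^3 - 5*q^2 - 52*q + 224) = (q^2 + 12*q + 35)/(q^2 - 12*q + 32)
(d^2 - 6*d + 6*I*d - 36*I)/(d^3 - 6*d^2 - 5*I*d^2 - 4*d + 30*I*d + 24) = (d + 6*I)/(d^2 - 5*I*d - 4)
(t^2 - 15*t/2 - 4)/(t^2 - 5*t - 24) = (t + 1/2)/(t + 3)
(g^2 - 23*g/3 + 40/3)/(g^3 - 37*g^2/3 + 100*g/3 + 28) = (3*g^2 - 23*g + 40)/(3*g^3 - 37*g^2 + 100*g + 84)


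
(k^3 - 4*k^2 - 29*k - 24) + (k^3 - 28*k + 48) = 2*k^3 - 4*k^2 - 57*k + 24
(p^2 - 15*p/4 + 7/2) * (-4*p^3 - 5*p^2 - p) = -4*p^5 + 10*p^4 + 15*p^3/4 - 55*p^2/4 - 7*p/2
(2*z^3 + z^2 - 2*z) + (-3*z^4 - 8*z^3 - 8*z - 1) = -3*z^4 - 6*z^3 + z^2 - 10*z - 1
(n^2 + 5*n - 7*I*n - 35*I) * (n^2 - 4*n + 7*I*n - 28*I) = n^4 + n^3 + 29*n^2 + 49*n - 980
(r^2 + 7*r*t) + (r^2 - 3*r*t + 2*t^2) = 2*r^2 + 4*r*t + 2*t^2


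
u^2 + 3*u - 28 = (u - 4)*(u + 7)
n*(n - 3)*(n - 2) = n^3 - 5*n^2 + 6*n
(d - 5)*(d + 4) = d^2 - d - 20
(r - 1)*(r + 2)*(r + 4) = r^3 + 5*r^2 + 2*r - 8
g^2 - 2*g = g*(g - 2)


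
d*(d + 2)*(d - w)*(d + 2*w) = d^4 + d^3*w + 2*d^3 - 2*d^2*w^2 + 2*d^2*w - 4*d*w^2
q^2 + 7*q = q*(q + 7)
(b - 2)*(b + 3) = b^2 + b - 6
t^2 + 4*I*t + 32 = (t - 4*I)*(t + 8*I)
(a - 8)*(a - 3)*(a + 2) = a^3 - 9*a^2 + 2*a + 48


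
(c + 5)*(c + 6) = c^2 + 11*c + 30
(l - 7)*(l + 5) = l^2 - 2*l - 35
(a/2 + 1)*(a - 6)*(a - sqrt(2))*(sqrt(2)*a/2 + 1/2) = sqrt(2)*a^4/4 - sqrt(2)*a^3 - a^3/4 - 13*sqrt(2)*a^2/4 + a^2 + sqrt(2)*a + 3*a + 3*sqrt(2)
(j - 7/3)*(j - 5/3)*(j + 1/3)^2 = j^4 - 10*j^3/3 + 4*j^2/3 + 58*j/27 + 35/81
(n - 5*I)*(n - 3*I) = n^2 - 8*I*n - 15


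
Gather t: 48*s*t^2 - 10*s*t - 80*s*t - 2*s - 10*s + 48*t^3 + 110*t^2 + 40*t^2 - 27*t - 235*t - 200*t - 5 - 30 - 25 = -12*s + 48*t^3 + t^2*(48*s + 150) + t*(-90*s - 462) - 60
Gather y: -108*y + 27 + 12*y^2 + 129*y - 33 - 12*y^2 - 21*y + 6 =0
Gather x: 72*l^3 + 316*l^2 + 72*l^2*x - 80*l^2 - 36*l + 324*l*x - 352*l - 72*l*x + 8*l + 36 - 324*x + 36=72*l^3 + 236*l^2 - 380*l + x*(72*l^2 + 252*l - 324) + 72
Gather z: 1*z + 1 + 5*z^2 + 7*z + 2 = 5*z^2 + 8*z + 3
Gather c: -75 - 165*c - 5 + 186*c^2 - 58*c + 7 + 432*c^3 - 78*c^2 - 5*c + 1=432*c^3 + 108*c^2 - 228*c - 72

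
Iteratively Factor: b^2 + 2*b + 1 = (b + 1)*(b + 1)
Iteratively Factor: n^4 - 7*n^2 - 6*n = (n + 1)*(n^3 - n^2 - 6*n) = (n + 1)*(n + 2)*(n^2 - 3*n) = n*(n + 1)*(n + 2)*(n - 3)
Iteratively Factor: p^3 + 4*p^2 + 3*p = (p + 1)*(p^2 + 3*p) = p*(p + 1)*(p + 3)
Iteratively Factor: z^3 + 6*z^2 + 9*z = (z + 3)*(z^2 + 3*z) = (z + 3)^2*(z)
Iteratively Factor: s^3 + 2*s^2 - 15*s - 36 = (s + 3)*(s^2 - s - 12) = (s - 4)*(s + 3)*(s + 3)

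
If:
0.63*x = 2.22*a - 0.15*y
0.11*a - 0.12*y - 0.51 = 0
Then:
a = 1.09090909090909*y + 4.63636363636364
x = 3.60606060606061*y + 16.3376623376623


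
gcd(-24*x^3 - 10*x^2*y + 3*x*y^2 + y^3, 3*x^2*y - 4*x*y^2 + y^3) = 3*x - y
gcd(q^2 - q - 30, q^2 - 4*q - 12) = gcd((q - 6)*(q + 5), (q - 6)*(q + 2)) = q - 6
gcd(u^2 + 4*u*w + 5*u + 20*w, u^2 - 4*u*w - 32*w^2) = u + 4*w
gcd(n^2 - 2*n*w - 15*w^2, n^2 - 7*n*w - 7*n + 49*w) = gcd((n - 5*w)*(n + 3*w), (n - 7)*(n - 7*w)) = 1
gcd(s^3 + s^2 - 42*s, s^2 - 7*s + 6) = s - 6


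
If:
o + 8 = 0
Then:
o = -8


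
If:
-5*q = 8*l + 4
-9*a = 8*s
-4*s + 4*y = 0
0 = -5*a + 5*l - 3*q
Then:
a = -8*y/9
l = -200*y/441 - 12/49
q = 320*y/441 - 20/49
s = y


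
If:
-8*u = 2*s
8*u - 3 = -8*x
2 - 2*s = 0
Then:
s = 1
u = -1/4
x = 5/8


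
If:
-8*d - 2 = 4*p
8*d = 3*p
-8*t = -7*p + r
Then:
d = -3/28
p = -2/7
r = -8*t - 2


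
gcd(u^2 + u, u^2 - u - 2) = u + 1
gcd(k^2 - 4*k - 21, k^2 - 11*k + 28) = k - 7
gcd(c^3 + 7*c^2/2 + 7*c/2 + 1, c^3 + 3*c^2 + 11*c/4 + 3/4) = c^2 + 3*c/2 + 1/2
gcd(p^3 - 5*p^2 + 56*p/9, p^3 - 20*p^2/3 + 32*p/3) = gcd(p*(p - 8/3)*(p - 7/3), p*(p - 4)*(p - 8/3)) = p^2 - 8*p/3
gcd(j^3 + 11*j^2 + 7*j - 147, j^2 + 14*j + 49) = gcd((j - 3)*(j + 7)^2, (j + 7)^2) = j^2 + 14*j + 49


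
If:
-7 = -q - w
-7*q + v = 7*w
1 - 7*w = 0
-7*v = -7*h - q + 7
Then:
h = 2402/49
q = 48/7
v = 49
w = 1/7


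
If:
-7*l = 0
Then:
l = 0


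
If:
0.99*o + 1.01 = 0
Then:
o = -1.02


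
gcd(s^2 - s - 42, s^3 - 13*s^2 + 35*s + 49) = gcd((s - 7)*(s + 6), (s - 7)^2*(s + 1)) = s - 7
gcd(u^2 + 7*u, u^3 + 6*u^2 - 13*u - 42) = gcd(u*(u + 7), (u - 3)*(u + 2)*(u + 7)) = u + 7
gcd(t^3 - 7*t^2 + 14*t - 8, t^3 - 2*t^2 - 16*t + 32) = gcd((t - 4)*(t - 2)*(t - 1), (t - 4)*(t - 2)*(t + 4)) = t^2 - 6*t + 8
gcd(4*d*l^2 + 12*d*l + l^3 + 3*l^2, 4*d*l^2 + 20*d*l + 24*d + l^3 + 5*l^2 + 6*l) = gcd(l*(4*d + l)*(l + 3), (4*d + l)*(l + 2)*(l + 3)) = 4*d*l + 12*d + l^2 + 3*l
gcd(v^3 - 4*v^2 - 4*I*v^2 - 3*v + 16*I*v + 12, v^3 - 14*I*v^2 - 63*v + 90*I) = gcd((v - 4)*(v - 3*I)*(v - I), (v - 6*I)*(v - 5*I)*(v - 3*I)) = v - 3*I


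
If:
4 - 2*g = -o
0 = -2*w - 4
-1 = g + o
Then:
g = 1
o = -2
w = -2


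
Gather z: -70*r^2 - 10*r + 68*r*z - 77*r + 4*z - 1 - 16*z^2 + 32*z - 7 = -70*r^2 - 87*r - 16*z^2 + z*(68*r + 36) - 8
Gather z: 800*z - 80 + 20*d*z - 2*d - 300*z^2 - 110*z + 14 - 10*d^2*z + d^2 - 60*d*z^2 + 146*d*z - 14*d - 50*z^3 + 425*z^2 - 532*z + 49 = d^2 - 16*d - 50*z^3 + z^2*(125 - 60*d) + z*(-10*d^2 + 166*d + 158) - 17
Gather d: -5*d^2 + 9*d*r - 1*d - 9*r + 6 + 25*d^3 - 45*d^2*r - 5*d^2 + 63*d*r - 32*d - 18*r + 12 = 25*d^3 + d^2*(-45*r - 10) + d*(72*r - 33) - 27*r + 18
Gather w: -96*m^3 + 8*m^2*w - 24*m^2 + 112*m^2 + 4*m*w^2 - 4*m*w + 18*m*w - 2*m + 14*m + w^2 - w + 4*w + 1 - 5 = -96*m^3 + 88*m^2 + 12*m + w^2*(4*m + 1) + w*(8*m^2 + 14*m + 3) - 4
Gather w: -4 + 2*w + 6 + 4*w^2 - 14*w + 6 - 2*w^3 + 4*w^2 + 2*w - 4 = -2*w^3 + 8*w^2 - 10*w + 4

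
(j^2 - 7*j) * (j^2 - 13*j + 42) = j^4 - 20*j^3 + 133*j^2 - 294*j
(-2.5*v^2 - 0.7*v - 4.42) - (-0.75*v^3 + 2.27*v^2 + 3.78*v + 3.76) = 0.75*v^3 - 4.77*v^2 - 4.48*v - 8.18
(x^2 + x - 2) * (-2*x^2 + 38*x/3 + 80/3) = -2*x^4 + 32*x^3/3 + 130*x^2/3 + 4*x/3 - 160/3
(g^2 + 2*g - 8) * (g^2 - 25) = g^4 + 2*g^3 - 33*g^2 - 50*g + 200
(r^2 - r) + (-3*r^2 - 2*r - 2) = -2*r^2 - 3*r - 2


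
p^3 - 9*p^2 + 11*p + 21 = (p - 7)*(p - 3)*(p + 1)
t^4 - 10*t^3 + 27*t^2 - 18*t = t*(t - 6)*(t - 3)*(t - 1)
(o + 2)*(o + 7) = o^2 + 9*o + 14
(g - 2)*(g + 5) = g^2 + 3*g - 10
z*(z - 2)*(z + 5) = z^3 + 3*z^2 - 10*z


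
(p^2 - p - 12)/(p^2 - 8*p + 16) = (p + 3)/(p - 4)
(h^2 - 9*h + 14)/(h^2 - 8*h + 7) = (h - 2)/(h - 1)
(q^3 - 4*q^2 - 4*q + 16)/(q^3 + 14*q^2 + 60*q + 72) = (q^2 - 6*q + 8)/(q^2 + 12*q + 36)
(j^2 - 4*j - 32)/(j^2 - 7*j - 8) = (j + 4)/(j + 1)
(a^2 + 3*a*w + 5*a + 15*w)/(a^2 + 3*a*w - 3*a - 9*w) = (a + 5)/(a - 3)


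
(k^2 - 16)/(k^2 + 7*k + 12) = (k - 4)/(k + 3)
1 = 1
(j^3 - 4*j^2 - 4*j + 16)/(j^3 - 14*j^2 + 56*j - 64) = (j + 2)/(j - 8)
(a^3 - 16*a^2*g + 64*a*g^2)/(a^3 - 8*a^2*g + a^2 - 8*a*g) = (a - 8*g)/(a + 1)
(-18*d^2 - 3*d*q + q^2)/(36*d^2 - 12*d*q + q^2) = (3*d + q)/(-6*d + q)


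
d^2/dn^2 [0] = 0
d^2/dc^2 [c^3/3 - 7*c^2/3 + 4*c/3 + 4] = 2*c - 14/3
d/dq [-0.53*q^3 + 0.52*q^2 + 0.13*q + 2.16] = -1.59*q^2 + 1.04*q + 0.13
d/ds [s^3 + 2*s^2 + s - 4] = 3*s^2 + 4*s + 1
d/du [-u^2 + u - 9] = 1 - 2*u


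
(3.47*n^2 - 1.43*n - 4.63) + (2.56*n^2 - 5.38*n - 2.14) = 6.03*n^2 - 6.81*n - 6.77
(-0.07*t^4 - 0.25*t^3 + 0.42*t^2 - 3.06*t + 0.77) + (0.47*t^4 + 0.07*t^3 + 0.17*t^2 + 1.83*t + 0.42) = 0.4*t^4 - 0.18*t^3 + 0.59*t^2 - 1.23*t + 1.19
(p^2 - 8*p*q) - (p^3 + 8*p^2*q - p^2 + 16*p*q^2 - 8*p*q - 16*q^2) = -p^3 - 8*p^2*q + 2*p^2 - 16*p*q^2 + 16*q^2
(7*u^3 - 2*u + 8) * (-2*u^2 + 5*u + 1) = -14*u^5 + 35*u^4 + 11*u^3 - 26*u^2 + 38*u + 8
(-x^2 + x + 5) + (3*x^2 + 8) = 2*x^2 + x + 13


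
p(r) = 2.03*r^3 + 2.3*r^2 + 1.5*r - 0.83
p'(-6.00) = 193.14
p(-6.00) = -365.51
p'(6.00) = 248.34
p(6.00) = 529.45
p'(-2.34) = 24.08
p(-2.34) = -17.76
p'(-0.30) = 0.67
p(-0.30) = -1.13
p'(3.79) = 106.41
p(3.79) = 148.41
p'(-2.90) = 39.38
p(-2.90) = -35.35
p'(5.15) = 186.71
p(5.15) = 345.18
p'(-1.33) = 6.15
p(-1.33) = -3.53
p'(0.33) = 3.68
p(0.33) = -0.01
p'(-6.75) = 247.93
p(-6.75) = -530.48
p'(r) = 6.09*r^2 + 4.6*r + 1.5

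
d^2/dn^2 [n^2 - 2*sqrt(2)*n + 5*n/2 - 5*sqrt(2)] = 2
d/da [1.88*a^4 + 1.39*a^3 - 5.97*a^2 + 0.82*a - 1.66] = 7.52*a^3 + 4.17*a^2 - 11.94*a + 0.82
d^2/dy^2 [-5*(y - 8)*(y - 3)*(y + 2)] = 90 - 30*y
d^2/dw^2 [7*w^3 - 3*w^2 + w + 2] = 42*w - 6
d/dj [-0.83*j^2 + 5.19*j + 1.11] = 5.19 - 1.66*j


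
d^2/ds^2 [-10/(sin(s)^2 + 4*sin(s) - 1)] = 20*(2*sin(s)^4 + 6*sin(s)^3 + 7*sin(s)^2 - 10*sin(s) - 17)/(4*sin(s) - cos(s)^2)^3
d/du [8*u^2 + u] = 16*u + 1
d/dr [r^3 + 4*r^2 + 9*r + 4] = 3*r^2 + 8*r + 9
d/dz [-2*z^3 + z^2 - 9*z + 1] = -6*z^2 + 2*z - 9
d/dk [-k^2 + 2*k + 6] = 2 - 2*k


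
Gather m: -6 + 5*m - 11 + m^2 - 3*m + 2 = m^2 + 2*m - 15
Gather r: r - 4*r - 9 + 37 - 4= 24 - 3*r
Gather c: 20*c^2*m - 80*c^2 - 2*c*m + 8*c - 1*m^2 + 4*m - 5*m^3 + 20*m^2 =c^2*(20*m - 80) + c*(8 - 2*m) - 5*m^3 + 19*m^2 + 4*m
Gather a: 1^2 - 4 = -3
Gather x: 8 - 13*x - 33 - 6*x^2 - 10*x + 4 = -6*x^2 - 23*x - 21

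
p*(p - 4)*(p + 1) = p^3 - 3*p^2 - 4*p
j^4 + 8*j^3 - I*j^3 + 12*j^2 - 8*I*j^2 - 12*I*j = j*(j + 2)*(j + 6)*(j - I)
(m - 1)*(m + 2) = m^2 + m - 2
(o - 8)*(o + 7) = o^2 - o - 56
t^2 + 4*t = t*(t + 4)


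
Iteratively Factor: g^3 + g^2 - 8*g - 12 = (g - 3)*(g^2 + 4*g + 4) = (g - 3)*(g + 2)*(g + 2)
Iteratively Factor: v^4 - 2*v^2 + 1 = (v - 1)*(v^3 + v^2 - v - 1) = (v - 1)*(v + 1)*(v^2 - 1) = (v - 1)*(v + 1)^2*(v - 1)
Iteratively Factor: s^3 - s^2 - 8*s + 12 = (s + 3)*(s^2 - 4*s + 4) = (s - 2)*(s + 3)*(s - 2)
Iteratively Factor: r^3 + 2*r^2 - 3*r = (r)*(r^2 + 2*r - 3) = r*(r + 3)*(r - 1)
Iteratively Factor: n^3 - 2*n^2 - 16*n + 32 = (n - 4)*(n^2 + 2*n - 8) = (n - 4)*(n + 4)*(n - 2)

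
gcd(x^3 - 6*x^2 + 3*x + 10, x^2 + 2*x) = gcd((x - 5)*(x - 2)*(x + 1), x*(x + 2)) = 1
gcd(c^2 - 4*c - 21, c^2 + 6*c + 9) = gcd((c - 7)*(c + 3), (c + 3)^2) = c + 3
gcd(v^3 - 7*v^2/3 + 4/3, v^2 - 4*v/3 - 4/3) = v^2 - 4*v/3 - 4/3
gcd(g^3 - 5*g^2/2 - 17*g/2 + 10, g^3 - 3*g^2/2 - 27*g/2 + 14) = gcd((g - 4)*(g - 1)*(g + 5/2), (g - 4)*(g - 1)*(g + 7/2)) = g^2 - 5*g + 4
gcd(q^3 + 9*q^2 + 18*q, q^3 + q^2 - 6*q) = q^2 + 3*q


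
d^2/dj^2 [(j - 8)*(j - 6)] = 2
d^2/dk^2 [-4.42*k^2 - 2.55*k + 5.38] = -8.84000000000000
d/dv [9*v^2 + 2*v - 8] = 18*v + 2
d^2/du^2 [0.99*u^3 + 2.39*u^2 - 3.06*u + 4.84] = 5.94*u + 4.78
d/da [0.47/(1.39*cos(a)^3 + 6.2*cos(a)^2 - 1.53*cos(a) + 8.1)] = (1.9599*cos(a)^2 + 5.828*cos(a) - 0.7191)*sin(a)/(1.39*cos(a)^3 + 6.2*cos(a)^2 - 1.53*cos(a) + 8.1)^2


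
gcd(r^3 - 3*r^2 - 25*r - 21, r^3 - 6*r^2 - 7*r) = r^2 - 6*r - 7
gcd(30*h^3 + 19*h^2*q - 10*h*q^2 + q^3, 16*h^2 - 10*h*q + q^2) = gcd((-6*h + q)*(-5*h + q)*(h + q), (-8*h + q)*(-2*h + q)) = 1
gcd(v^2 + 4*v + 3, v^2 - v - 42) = 1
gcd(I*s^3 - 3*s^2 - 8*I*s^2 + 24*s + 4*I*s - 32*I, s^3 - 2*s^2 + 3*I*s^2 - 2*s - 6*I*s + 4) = 1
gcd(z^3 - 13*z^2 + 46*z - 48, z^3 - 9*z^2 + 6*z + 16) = z^2 - 10*z + 16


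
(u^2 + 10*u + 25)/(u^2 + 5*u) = (u + 5)/u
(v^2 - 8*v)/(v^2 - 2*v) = (v - 8)/(v - 2)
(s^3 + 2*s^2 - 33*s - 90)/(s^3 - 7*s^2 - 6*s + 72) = (s + 5)/(s - 4)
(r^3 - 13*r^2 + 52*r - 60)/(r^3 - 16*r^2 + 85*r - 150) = (r - 2)/(r - 5)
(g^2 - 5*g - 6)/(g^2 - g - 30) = (g + 1)/(g + 5)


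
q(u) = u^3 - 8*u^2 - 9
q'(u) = 3*u^2 - 16*u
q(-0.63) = -12.43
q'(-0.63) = 11.27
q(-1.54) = -31.63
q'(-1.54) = 31.75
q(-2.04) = -50.78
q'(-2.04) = 45.12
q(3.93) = -71.86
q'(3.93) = -16.55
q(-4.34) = -241.43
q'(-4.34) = 125.95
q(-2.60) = -80.66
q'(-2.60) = 61.88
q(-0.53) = -11.40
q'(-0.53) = 9.32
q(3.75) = -68.77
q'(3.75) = -17.81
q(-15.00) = -5184.00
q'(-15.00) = 915.00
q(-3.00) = -108.00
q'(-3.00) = 75.00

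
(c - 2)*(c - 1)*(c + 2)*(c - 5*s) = c^4 - 5*c^3*s - c^3 + 5*c^2*s - 4*c^2 + 20*c*s + 4*c - 20*s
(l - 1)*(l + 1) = l^2 - 1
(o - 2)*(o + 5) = o^2 + 3*o - 10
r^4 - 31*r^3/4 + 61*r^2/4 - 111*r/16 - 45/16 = (r - 5)*(r - 3/2)^2*(r + 1/4)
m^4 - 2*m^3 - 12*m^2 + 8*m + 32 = (m - 4)*(m - 2)*(m + 2)^2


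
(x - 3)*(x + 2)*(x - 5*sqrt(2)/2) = x^3 - 5*sqrt(2)*x^2/2 - x^2 - 6*x + 5*sqrt(2)*x/2 + 15*sqrt(2)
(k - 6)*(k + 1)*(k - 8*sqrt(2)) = k^3 - 8*sqrt(2)*k^2 - 5*k^2 - 6*k + 40*sqrt(2)*k + 48*sqrt(2)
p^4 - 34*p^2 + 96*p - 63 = (p - 3)^2*(p - 1)*(p + 7)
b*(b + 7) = b^2 + 7*b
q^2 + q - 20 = (q - 4)*(q + 5)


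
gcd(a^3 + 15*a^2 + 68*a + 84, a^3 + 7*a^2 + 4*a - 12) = a^2 + 8*a + 12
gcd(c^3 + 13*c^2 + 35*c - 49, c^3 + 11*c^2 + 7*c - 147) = c^2 + 14*c + 49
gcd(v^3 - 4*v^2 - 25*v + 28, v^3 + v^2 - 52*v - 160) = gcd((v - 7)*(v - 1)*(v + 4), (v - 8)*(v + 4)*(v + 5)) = v + 4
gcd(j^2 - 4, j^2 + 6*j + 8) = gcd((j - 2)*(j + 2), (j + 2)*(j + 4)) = j + 2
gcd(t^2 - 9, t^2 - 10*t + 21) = t - 3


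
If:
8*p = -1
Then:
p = -1/8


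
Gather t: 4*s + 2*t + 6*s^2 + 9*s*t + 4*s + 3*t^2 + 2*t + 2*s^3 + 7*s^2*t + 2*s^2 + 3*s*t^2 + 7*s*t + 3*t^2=2*s^3 + 8*s^2 + 8*s + t^2*(3*s + 6) + t*(7*s^2 + 16*s + 4)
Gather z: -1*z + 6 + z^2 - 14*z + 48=z^2 - 15*z + 54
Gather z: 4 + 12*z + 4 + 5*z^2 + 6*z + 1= 5*z^2 + 18*z + 9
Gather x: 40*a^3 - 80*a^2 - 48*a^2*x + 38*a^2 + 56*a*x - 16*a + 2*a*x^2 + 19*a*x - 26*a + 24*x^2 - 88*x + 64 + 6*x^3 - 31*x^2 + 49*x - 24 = 40*a^3 - 42*a^2 - 42*a + 6*x^3 + x^2*(2*a - 7) + x*(-48*a^2 + 75*a - 39) + 40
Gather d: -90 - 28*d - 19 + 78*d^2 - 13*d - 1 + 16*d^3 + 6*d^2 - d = 16*d^3 + 84*d^2 - 42*d - 110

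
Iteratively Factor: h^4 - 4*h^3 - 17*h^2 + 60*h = (h)*(h^3 - 4*h^2 - 17*h + 60) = h*(h - 3)*(h^2 - h - 20) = h*(h - 5)*(h - 3)*(h + 4)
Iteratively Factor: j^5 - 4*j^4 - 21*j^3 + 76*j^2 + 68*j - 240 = (j - 5)*(j^4 + j^3 - 16*j^2 - 4*j + 48) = (j - 5)*(j + 4)*(j^3 - 3*j^2 - 4*j + 12) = (j - 5)*(j + 2)*(j + 4)*(j^2 - 5*j + 6) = (j - 5)*(j - 3)*(j + 2)*(j + 4)*(j - 2)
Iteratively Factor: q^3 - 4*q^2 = (q - 4)*(q^2) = q*(q - 4)*(q)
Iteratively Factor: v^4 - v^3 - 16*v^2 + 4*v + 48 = (v + 3)*(v^3 - 4*v^2 - 4*v + 16) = (v + 2)*(v + 3)*(v^2 - 6*v + 8) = (v - 4)*(v + 2)*(v + 3)*(v - 2)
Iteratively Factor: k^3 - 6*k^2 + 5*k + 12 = (k - 4)*(k^2 - 2*k - 3) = (k - 4)*(k + 1)*(k - 3)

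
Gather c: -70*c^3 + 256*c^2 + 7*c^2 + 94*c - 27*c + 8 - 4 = -70*c^3 + 263*c^2 + 67*c + 4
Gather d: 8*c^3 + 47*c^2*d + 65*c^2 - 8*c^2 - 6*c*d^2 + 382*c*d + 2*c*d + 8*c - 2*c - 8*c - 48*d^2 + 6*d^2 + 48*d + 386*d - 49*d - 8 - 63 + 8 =8*c^3 + 57*c^2 - 2*c + d^2*(-6*c - 42) + d*(47*c^2 + 384*c + 385) - 63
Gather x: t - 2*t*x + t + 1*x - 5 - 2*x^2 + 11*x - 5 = 2*t - 2*x^2 + x*(12 - 2*t) - 10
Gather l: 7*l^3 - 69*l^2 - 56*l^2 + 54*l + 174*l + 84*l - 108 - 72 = 7*l^3 - 125*l^2 + 312*l - 180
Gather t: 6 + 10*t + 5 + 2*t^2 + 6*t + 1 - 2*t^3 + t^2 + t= -2*t^3 + 3*t^2 + 17*t + 12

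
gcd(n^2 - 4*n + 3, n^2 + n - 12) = n - 3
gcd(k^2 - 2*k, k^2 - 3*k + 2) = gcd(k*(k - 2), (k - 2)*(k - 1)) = k - 2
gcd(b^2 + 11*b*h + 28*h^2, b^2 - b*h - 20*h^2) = b + 4*h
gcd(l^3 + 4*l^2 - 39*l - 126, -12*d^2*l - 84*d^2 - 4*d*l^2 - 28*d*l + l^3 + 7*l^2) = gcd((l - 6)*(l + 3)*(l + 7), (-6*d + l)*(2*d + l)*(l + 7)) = l + 7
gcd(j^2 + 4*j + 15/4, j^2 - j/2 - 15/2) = j + 5/2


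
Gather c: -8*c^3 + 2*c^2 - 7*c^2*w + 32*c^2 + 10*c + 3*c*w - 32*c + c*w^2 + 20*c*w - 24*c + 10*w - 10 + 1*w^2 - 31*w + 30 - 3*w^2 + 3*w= -8*c^3 + c^2*(34 - 7*w) + c*(w^2 + 23*w - 46) - 2*w^2 - 18*w + 20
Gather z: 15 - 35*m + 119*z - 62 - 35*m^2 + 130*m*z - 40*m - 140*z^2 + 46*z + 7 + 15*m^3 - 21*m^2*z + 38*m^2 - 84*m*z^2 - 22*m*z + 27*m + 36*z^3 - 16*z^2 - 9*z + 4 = 15*m^3 + 3*m^2 - 48*m + 36*z^3 + z^2*(-84*m - 156) + z*(-21*m^2 + 108*m + 156) - 36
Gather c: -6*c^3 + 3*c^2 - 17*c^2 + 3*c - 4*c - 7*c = -6*c^3 - 14*c^2 - 8*c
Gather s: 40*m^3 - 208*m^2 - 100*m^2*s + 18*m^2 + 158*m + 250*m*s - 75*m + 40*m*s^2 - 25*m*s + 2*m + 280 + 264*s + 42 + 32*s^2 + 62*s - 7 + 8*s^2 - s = 40*m^3 - 190*m^2 + 85*m + s^2*(40*m + 40) + s*(-100*m^2 + 225*m + 325) + 315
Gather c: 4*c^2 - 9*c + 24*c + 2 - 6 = 4*c^2 + 15*c - 4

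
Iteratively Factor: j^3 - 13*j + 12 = (j - 1)*(j^2 + j - 12) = (j - 3)*(j - 1)*(j + 4)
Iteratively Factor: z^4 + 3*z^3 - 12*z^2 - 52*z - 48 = (z + 3)*(z^3 - 12*z - 16) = (z + 2)*(z + 3)*(z^2 - 2*z - 8) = (z - 4)*(z + 2)*(z + 3)*(z + 2)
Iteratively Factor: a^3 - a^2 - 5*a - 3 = (a + 1)*(a^2 - 2*a - 3) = (a - 3)*(a + 1)*(a + 1)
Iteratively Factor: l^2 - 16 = (l - 4)*(l + 4)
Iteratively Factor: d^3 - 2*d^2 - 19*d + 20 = (d - 5)*(d^2 + 3*d - 4) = (d - 5)*(d + 4)*(d - 1)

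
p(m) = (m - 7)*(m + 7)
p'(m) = 2*m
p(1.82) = -45.69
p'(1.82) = 3.64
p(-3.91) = -33.71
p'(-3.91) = -7.82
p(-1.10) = -47.79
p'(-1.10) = -2.20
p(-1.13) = -47.72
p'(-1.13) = -2.26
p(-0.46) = -48.79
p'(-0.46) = -0.92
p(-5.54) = -18.31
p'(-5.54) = -11.08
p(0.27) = -48.93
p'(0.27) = 0.54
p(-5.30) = -20.91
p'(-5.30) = -10.60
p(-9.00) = 32.00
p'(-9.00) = -18.00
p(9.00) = 32.00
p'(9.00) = 18.00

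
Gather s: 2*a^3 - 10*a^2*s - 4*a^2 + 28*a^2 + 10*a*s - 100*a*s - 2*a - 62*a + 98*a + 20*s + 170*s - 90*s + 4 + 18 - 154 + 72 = 2*a^3 + 24*a^2 + 34*a + s*(-10*a^2 - 90*a + 100) - 60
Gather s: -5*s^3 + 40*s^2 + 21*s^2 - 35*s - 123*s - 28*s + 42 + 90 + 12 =-5*s^3 + 61*s^2 - 186*s + 144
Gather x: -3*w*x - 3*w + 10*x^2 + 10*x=-3*w + 10*x^2 + x*(10 - 3*w)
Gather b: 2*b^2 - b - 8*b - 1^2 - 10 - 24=2*b^2 - 9*b - 35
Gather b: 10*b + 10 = 10*b + 10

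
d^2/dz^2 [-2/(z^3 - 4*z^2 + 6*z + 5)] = 4*((3*z - 4)*(z^3 - 4*z^2 + 6*z + 5) - (3*z^2 - 8*z + 6)^2)/(z^3 - 4*z^2 + 6*z + 5)^3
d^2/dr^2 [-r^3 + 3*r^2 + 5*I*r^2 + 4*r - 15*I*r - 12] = -6*r + 6 + 10*I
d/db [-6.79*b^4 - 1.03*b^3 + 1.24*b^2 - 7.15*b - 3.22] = -27.16*b^3 - 3.09*b^2 + 2.48*b - 7.15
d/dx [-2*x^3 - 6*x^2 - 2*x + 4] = -6*x^2 - 12*x - 2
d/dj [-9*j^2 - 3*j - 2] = -18*j - 3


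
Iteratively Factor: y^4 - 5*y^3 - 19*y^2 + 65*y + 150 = (y + 3)*(y^3 - 8*y^2 + 5*y + 50) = (y - 5)*(y + 3)*(y^2 - 3*y - 10) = (y - 5)^2*(y + 3)*(y + 2)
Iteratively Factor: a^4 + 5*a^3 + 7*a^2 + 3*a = (a + 1)*(a^3 + 4*a^2 + 3*a) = a*(a + 1)*(a^2 + 4*a + 3) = a*(a + 1)^2*(a + 3)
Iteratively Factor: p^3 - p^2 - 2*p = (p - 2)*(p^2 + p) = (p - 2)*(p + 1)*(p)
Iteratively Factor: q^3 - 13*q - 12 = (q + 1)*(q^2 - q - 12) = (q + 1)*(q + 3)*(q - 4)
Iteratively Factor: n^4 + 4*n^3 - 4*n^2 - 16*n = (n - 2)*(n^3 + 6*n^2 + 8*n) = (n - 2)*(n + 2)*(n^2 + 4*n) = (n - 2)*(n + 2)*(n + 4)*(n)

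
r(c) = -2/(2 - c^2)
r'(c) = -4*c/(2 - c^2)^2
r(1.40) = -50.00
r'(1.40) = -3500.00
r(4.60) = 0.10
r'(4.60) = -0.05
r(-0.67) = -1.29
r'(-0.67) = 1.11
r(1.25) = -4.57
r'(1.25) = -26.12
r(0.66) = -1.28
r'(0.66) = -1.08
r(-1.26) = -4.85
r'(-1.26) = 29.63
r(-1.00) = -2.00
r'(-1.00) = 4.00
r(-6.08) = 0.06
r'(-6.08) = 0.02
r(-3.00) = 0.29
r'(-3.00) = 0.24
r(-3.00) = 0.29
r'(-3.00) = 0.24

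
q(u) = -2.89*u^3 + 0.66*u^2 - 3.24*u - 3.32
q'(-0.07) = -3.37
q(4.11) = -206.13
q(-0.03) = -3.22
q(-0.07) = -3.09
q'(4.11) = -144.27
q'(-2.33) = -53.38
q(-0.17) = -2.74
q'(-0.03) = -3.29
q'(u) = -8.67*u^2 + 1.32*u - 3.24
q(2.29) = -41.98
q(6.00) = -623.24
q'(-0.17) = -3.71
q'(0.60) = -5.57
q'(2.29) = -45.68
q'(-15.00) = -1973.79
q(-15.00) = 9947.53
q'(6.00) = -307.44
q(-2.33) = 44.37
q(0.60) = -5.65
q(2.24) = -39.75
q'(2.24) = -43.79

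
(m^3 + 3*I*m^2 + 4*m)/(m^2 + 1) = m*(m + 4*I)/(m + I)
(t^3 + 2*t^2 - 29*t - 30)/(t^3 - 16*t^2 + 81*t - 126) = (t^3 + 2*t^2 - 29*t - 30)/(t^3 - 16*t^2 + 81*t - 126)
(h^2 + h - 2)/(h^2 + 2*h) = (h - 1)/h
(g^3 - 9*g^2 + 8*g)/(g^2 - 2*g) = (g^2 - 9*g + 8)/(g - 2)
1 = 1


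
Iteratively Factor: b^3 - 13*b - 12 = (b + 1)*(b^2 - b - 12) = (b - 4)*(b + 1)*(b + 3)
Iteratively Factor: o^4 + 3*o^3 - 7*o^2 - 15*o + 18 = (o - 1)*(o^3 + 4*o^2 - 3*o - 18) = (o - 1)*(o + 3)*(o^2 + o - 6) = (o - 2)*(o - 1)*(o + 3)*(o + 3)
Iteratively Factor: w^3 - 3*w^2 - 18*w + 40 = (w - 5)*(w^2 + 2*w - 8) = (w - 5)*(w - 2)*(w + 4)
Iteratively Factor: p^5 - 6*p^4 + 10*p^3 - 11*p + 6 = (p + 1)*(p^4 - 7*p^3 + 17*p^2 - 17*p + 6) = (p - 3)*(p + 1)*(p^3 - 4*p^2 + 5*p - 2) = (p - 3)*(p - 2)*(p + 1)*(p^2 - 2*p + 1) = (p - 3)*(p - 2)*(p - 1)*(p + 1)*(p - 1)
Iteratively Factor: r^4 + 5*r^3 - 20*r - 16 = (r - 2)*(r^3 + 7*r^2 + 14*r + 8) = (r - 2)*(r + 1)*(r^2 + 6*r + 8) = (r - 2)*(r + 1)*(r + 2)*(r + 4)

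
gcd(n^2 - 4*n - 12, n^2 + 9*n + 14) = n + 2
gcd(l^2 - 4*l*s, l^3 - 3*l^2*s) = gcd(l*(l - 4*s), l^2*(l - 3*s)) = l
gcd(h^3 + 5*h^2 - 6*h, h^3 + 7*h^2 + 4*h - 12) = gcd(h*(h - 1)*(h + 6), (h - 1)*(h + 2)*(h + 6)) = h^2 + 5*h - 6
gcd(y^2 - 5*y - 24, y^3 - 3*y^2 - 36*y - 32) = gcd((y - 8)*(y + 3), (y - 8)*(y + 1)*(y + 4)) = y - 8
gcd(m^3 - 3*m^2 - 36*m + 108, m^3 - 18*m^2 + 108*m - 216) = m - 6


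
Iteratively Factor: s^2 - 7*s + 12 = (s - 3)*(s - 4)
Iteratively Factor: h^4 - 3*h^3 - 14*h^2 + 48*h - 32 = (h - 2)*(h^3 - h^2 - 16*h + 16) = (h - 4)*(h - 2)*(h^2 + 3*h - 4) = (h - 4)*(h - 2)*(h + 4)*(h - 1)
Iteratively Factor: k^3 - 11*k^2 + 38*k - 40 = (k - 5)*(k^2 - 6*k + 8) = (k - 5)*(k - 4)*(k - 2)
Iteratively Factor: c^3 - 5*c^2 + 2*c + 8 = (c + 1)*(c^2 - 6*c + 8) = (c - 4)*(c + 1)*(c - 2)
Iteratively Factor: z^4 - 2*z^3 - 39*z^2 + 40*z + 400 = (z - 5)*(z^3 + 3*z^2 - 24*z - 80) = (z - 5)*(z + 4)*(z^2 - z - 20) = (z - 5)*(z + 4)^2*(z - 5)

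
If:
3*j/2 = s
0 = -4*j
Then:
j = 0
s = 0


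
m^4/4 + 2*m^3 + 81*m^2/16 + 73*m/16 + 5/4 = (m/4 + 1)*(m + 1/2)*(m + 1)*(m + 5/2)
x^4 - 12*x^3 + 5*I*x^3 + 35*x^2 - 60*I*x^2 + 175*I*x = x*(x - 7)*(x - 5)*(x + 5*I)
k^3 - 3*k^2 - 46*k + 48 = (k - 8)*(k - 1)*(k + 6)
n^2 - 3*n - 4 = (n - 4)*(n + 1)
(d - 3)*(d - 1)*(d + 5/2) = d^3 - 3*d^2/2 - 7*d + 15/2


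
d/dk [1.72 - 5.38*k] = -5.38000000000000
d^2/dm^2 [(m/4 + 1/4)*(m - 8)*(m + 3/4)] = 3*m/2 - 25/8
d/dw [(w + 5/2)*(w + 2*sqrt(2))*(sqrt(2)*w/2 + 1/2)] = 3*sqrt(2)*w^2/2 + 5*sqrt(2)*w/2 + 5*w + sqrt(2) + 25/4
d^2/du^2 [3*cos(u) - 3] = -3*cos(u)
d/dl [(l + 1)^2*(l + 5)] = (l + 1)*(3*l + 11)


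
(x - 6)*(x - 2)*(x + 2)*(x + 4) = x^4 - 2*x^3 - 28*x^2 + 8*x + 96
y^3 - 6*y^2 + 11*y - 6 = (y - 3)*(y - 2)*(y - 1)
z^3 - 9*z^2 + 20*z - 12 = (z - 6)*(z - 2)*(z - 1)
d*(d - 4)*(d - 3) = d^3 - 7*d^2 + 12*d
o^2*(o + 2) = o^3 + 2*o^2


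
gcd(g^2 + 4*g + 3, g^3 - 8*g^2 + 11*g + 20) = g + 1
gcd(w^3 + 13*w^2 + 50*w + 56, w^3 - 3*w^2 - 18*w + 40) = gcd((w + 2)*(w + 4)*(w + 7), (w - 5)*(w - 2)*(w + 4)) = w + 4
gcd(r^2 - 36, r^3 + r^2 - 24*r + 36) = r + 6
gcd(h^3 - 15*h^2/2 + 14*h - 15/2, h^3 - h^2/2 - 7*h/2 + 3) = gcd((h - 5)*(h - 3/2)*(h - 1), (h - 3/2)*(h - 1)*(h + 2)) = h^2 - 5*h/2 + 3/2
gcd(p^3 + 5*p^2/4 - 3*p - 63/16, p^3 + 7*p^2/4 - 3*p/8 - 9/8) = p + 3/2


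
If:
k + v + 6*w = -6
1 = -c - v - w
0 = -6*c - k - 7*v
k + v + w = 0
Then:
No Solution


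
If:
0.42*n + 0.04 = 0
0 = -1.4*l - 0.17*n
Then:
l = 0.01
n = -0.10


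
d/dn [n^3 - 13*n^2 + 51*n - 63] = 3*n^2 - 26*n + 51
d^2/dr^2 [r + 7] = 0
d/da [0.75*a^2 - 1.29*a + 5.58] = 1.5*a - 1.29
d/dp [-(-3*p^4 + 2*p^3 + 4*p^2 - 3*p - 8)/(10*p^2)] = (6*p^4 - 2*p^3 - 3*p - 16)/(10*p^3)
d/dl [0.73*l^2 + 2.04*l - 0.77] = 1.46*l + 2.04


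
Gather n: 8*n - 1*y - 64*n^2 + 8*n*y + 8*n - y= -64*n^2 + n*(8*y + 16) - 2*y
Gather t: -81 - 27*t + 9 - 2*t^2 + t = -2*t^2 - 26*t - 72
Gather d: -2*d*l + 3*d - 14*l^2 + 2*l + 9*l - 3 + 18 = d*(3 - 2*l) - 14*l^2 + 11*l + 15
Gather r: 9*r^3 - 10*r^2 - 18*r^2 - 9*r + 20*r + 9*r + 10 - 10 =9*r^3 - 28*r^2 + 20*r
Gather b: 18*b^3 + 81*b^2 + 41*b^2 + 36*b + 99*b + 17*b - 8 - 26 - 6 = 18*b^3 + 122*b^2 + 152*b - 40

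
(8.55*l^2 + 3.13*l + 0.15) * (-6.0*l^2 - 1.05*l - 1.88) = -51.3*l^4 - 27.7575*l^3 - 20.2605*l^2 - 6.0419*l - 0.282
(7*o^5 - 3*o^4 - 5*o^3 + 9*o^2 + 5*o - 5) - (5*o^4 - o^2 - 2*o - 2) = 7*o^5 - 8*o^4 - 5*o^3 + 10*o^2 + 7*o - 3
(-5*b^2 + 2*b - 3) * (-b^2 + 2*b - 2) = 5*b^4 - 12*b^3 + 17*b^2 - 10*b + 6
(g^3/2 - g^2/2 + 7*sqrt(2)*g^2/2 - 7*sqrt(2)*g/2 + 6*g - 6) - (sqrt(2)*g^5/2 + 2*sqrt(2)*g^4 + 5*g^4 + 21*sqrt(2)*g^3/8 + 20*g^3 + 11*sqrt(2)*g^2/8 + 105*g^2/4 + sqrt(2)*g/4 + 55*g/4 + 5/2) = -sqrt(2)*g^5/2 - 5*g^4 - 2*sqrt(2)*g^4 - 39*g^3/2 - 21*sqrt(2)*g^3/8 - 107*g^2/4 + 17*sqrt(2)*g^2/8 - 31*g/4 - 15*sqrt(2)*g/4 - 17/2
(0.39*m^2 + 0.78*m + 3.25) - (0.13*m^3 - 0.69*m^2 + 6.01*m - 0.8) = -0.13*m^3 + 1.08*m^2 - 5.23*m + 4.05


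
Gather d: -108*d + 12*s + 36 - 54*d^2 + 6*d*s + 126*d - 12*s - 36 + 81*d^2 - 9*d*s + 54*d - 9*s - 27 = 27*d^2 + d*(72 - 3*s) - 9*s - 27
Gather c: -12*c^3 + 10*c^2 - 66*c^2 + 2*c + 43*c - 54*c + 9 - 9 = -12*c^3 - 56*c^2 - 9*c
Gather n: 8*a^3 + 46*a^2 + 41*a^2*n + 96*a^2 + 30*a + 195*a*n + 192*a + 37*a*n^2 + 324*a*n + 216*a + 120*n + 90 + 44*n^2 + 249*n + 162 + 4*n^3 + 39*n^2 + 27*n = 8*a^3 + 142*a^2 + 438*a + 4*n^3 + n^2*(37*a + 83) + n*(41*a^2 + 519*a + 396) + 252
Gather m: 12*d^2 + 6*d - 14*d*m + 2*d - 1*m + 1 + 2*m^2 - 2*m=12*d^2 + 8*d + 2*m^2 + m*(-14*d - 3) + 1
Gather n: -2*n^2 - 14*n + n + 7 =-2*n^2 - 13*n + 7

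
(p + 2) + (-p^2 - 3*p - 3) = -p^2 - 2*p - 1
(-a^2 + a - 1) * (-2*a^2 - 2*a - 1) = 2*a^4 + a^2 + a + 1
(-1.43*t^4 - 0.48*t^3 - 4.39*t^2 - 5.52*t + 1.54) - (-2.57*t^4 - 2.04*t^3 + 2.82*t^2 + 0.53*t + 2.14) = 1.14*t^4 + 1.56*t^3 - 7.21*t^2 - 6.05*t - 0.6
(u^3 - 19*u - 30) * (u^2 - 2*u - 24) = u^5 - 2*u^4 - 43*u^3 + 8*u^2 + 516*u + 720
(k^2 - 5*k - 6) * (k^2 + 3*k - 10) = k^4 - 2*k^3 - 31*k^2 + 32*k + 60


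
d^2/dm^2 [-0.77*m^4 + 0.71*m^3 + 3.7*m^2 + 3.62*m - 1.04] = -9.24*m^2 + 4.26*m + 7.4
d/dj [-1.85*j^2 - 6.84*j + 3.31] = -3.7*j - 6.84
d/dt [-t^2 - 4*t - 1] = -2*t - 4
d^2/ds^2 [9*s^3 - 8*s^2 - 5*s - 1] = 54*s - 16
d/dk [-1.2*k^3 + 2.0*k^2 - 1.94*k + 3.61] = -3.6*k^2 + 4.0*k - 1.94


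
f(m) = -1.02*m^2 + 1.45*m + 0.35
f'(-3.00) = 7.57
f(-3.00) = -13.18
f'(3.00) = -4.67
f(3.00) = -4.48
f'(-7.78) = 17.32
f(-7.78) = -72.67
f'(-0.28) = 2.02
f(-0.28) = -0.14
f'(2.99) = -4.65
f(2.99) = -4.43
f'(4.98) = -8.71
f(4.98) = -17.73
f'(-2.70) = 6.96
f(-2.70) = -11.00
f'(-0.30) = 2.06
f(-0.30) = -0.18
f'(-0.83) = 3.14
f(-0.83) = -1.56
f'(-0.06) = 1.57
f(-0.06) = 0.26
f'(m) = 1.45 - 2.04*m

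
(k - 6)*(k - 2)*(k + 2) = k^3 - 6*k^2 - 4*k + 24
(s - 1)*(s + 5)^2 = s^3 + 9*s^2 + 15*s - 25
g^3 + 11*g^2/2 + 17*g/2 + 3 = (g + 1/2)*(g + 2)*(g + 3)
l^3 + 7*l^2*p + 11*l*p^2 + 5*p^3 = (l + p)^2*(l + 5*p)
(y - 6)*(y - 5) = y^2 - 11*y + 30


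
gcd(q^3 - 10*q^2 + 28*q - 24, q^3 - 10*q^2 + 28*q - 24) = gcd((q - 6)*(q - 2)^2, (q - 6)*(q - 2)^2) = q^3 - 10*q^2 + 28*q - 24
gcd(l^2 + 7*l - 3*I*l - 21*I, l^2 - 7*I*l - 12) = l - 3*I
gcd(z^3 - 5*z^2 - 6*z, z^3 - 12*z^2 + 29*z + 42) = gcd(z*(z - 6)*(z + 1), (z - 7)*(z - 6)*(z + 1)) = z^2 - 5*z - 6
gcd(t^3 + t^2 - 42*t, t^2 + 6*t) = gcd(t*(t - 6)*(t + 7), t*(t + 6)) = t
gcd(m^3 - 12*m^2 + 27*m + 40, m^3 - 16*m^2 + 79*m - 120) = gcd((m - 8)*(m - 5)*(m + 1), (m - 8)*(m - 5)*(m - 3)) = m^2 - 13*m + 40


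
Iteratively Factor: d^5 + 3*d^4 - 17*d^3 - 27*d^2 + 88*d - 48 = (d + 4)*(d^4 - d^3 - 13*d^2 + 25*d - 12) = (d + 4)^2*(d^3 - 5*d^2 + 7*d - 3) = (d - 3)*(d + 4)^2*(d^2 - 2*d + 1) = (d - 3)*(d - 1)*(d + 4)^2*(d - 1)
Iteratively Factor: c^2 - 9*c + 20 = (c - 5)*(c - 4)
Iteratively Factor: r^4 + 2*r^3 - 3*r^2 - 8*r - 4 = (r + 1)*(r^3 + r^2 - 4*r - 4) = (r + 1)^2*(r^2 - 4) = (r - 2)*(r + 1)^2*(r + 2)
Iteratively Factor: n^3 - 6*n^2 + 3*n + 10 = (n + 1)*(n^2 - 7*n + 10) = (n - 2)*(n + 1)*(n - 5)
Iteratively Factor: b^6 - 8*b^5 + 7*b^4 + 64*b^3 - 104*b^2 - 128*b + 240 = (b - 5)*(b^5 - 3*b^4 - 8*b^3 + 24*b^2 + 16*b - 48) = (b - 5)*(b + 2)*(b^4 - 5*b^3 + 2*b^2 + 20*b - 24) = (b - 5)*(b + 2)^2*(b^3 - 7*b^2 + 16*b - 12) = (b - 5)*(b - 3)*(b + 2)^2*(b^2 - 4*b + 4) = (b - 5)*(b - 3)*(b - 2)*(b + 2)^2*(b - 2)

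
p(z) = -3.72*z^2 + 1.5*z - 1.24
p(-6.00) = -144.16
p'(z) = 1.5 - 7.44*z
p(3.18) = -34.09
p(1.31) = -5.66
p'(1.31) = -8.25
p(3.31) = -37.03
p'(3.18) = -22.16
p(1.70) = -9.44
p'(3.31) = -23.13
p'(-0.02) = 1.65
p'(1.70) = -11.15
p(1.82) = -10.83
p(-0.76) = -4.53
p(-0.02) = -1.27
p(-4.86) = -96.39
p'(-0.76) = 7.15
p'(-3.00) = 23.82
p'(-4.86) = 37.66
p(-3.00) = -39.22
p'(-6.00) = 46.14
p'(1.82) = -12.04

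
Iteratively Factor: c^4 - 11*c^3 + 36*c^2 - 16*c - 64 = (c - 4)*(c^3 - 7*c^2 + 8*c + 16) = (c - 4)*(c + 1)*(c^2 - 8*c + 16) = (c - 4)^2*(c + 1)*(c - 4)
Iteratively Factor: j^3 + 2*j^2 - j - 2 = (j - 1)*(j^2 + 3*j + 2) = (j - 1)*(j + 1)*(j + 2)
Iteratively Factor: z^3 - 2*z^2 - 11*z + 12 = (z - 4)*(z^2 + 2*z - 3) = (z - 4)*(z - 1)*(z + 3)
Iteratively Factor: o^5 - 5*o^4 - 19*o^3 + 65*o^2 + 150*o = (o + 2)*(o^4 - 7*o^3 - 5*o^2 + 75*o) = (o + 2)*(o + 3)*(o^3 - 10*o^2 + 25*o) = o*(o + 2)*(o + 3)*(o^2 - 10*o + 25) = o*(o - 5)*(o + 2)*(o + 3)*(o - 5)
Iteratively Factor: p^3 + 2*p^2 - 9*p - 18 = (p - 3)*(p^2 + 5*p + 6) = (p - 3)*(p + 2)*(p + 3)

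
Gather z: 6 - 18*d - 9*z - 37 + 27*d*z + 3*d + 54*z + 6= -15*d + z*(27*d + 45) - 25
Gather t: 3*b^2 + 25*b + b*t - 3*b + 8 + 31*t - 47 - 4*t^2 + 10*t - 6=3*b^2 + 22*b - 4*t^2 + t*(b + 41) - 45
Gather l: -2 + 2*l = 2*l - 2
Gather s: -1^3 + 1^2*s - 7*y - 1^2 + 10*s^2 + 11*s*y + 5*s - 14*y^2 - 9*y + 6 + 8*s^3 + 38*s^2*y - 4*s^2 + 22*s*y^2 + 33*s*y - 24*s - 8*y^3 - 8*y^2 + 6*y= 8*s^3 + s^2*(38*y + 6) + s*(22*y^2 + 44*y - 18) - 8*y^3 - 22*y^2 - 10*y + 4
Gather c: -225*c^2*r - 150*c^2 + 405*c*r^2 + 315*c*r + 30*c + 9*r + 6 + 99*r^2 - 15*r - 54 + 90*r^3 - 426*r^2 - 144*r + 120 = c^2*(-225*r - 150) + c*(405*r^2 + 315*r + 30) + 90*r^3 - 327*r^2 - 150*r + 72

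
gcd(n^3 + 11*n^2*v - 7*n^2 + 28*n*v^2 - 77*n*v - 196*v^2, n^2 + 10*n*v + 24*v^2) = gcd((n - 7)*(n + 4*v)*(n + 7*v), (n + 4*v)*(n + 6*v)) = n + 4*v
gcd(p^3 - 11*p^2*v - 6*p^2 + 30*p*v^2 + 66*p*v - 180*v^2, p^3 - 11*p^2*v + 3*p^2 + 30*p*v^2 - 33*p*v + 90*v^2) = p^2 - 11*p*v + 30*v^2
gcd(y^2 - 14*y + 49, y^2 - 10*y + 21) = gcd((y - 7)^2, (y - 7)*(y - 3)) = y - 7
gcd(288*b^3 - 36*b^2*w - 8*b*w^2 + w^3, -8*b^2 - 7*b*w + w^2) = -8*b + w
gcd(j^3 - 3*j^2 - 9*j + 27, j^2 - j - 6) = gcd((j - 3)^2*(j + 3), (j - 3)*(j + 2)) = j - 3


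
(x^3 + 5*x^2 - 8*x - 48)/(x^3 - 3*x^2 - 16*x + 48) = (x + 4)/(x - 4)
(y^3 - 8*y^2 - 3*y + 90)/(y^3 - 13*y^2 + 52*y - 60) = (y + 3)/(y - 2)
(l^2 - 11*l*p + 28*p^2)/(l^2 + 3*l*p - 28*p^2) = (l - 7*p)/(l + 7*p)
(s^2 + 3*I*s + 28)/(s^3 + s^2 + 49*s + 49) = (s - 4*I)/(s^2 + s*(1 - 7*I) - 7*I)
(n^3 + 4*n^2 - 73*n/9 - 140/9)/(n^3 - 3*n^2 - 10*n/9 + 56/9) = (n + 5)/(n - 2)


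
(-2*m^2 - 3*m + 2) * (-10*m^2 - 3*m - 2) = 20*m^4 + 36*m^3 - 7*m^2 - 4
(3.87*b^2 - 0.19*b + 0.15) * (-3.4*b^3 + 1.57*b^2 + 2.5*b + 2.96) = -13.158*b^5 + 6.7219*b^4 + 8.8667*b^3 + 11.2157*b^2 - 0.1874*b + 0.444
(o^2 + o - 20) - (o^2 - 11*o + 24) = 12*o - 44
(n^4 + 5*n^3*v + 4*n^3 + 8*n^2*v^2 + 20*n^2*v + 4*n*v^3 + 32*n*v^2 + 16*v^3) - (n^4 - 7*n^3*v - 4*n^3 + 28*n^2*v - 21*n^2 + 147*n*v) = 12*n^3*v + 8*n^3 + 8*n^2*v^2 - 8*n^2*v + 21*n^2 + 4*n*v^3 + 32*n*v^2 - 147*n*v + 16*v^3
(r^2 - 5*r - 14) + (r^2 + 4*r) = 2*r^2 - r - 14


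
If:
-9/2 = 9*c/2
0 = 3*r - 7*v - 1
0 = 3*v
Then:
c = -1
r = 1/3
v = 0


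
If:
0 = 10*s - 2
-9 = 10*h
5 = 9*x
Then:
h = -9/10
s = 1/5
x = 5/9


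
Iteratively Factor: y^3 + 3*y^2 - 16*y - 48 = (y + 3)*(y^2 - 16) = (y + 3)*(y + 4)*(y - 4)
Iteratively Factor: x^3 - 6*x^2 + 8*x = (x - 2)*(x^2 - 4*x) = (x - 4)*(x - 2)*(x)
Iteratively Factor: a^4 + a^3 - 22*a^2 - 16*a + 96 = (a + 4)*(a^3 - 3*a^2 - 10*a + 24) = (a - 2)*(a + 4)*(a^2 - a - 12) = (a - 4)*(a - 2)*(a + 4)*(a + 3)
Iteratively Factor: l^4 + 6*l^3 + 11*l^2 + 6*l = (l + 1)*(l^3 + 5*l^2 + 6*l) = (l + 1)*(l + 3)*(l^2 + 2*l) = (l + 1)*(l + 2)*(l + 3)*(l)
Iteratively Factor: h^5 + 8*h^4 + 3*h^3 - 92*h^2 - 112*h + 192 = (h - 1)*(h^4 + 9*h^3 + 12*h^2 - 80*h - 192) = (h - 3)*(h - 1)*(h^3 + 12*h^2 + 48*h + 64) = (h - 3)*(h - 1)*(h + 4)*(h^2 + 8*h + 16) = (h - 3)*(h - 1)*(h + 4)^2*(h + 4)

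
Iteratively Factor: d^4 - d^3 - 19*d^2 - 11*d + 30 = (d + 3)*(d^3 - 4*d^2 - 7*d + 10) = (d - 5)*(d + 3)*(d^2 + d - 2) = (d - 5)*(d + 2)*(d + 3)*(d - 1)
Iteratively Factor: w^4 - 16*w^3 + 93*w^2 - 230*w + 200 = (w - 5)*(w^3 - 11*w^2 + 38*w - 40) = (w - 5)*(w - 4)*(w^2 - 7*w + 10) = (w - 5)^2*(w - 4)*(w - 2)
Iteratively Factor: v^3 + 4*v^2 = (v)*(v^2 + 4*v) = v^2*(v + 4)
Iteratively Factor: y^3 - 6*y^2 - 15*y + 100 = (y - 5)*(y^2 - y - 20) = (y - 5)*(y + 4)*(y - 5)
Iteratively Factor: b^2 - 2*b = (b - 2)*(b)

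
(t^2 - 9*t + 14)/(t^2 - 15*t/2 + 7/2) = 2*(t - 2)/(2*t - 1)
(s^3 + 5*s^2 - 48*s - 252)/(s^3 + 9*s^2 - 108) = (s - 7)/(s - 3)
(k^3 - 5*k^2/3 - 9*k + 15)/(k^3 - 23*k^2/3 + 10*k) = (k^2 - 9)/(k*(k - 6))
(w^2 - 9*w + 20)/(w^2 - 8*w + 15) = (w - 4)/(w - 3)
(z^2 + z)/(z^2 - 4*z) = (z + 1)/(z - 4)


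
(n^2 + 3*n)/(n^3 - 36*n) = (n + 3)/(n^2 - 36)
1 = 1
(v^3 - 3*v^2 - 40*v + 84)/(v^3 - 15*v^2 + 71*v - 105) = (v^2 + 4*v - 12)/(v^2 - 8*v + 15)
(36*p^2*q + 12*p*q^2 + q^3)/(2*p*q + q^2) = (36*p^2 + 12*p*q + q^2)/(2*p + q)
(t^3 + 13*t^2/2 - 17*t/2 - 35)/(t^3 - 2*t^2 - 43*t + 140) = (t^2 - t/2 - 5)/(t^2 - 9*t + 20)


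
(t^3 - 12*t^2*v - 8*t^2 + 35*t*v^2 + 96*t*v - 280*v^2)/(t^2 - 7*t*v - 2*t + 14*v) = (t^2 - 5*t*v - 8*t + 40*v)/(t - 2)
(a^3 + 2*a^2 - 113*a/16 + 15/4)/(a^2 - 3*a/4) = a + 11/4 - 5/a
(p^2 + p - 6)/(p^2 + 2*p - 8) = (p + 3)/(p + 4)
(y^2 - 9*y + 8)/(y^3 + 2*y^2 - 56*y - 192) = (y - 1)/(y^2 + 10*y + 24)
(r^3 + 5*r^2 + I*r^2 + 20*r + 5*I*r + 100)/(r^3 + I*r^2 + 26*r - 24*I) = (r^2 + 5*r*(1 + I) + 25*I)/(r^2 + 5*I*r + 6)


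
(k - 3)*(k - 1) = k^2 - 4*k + 3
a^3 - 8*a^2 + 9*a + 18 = (a - 6)*(a - 3)*(a + 1)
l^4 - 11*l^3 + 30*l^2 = l^2*(l - 6)*(l - 5)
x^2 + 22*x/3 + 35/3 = (x + 7/3)*(x + 5)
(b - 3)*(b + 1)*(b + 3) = b^3 + b^2 - 9*b - 9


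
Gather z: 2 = 2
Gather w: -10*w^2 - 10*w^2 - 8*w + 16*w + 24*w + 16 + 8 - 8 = -20*w^2 + 32*w + 16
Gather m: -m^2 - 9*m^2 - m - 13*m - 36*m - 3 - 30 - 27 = -10*m^2 - 50*m - 60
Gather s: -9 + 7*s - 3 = 7*s - 12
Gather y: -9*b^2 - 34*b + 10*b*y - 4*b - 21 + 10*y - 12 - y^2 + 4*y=-9*b^2 - 38*b - y^2 + y*(10*b + 14) - 33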